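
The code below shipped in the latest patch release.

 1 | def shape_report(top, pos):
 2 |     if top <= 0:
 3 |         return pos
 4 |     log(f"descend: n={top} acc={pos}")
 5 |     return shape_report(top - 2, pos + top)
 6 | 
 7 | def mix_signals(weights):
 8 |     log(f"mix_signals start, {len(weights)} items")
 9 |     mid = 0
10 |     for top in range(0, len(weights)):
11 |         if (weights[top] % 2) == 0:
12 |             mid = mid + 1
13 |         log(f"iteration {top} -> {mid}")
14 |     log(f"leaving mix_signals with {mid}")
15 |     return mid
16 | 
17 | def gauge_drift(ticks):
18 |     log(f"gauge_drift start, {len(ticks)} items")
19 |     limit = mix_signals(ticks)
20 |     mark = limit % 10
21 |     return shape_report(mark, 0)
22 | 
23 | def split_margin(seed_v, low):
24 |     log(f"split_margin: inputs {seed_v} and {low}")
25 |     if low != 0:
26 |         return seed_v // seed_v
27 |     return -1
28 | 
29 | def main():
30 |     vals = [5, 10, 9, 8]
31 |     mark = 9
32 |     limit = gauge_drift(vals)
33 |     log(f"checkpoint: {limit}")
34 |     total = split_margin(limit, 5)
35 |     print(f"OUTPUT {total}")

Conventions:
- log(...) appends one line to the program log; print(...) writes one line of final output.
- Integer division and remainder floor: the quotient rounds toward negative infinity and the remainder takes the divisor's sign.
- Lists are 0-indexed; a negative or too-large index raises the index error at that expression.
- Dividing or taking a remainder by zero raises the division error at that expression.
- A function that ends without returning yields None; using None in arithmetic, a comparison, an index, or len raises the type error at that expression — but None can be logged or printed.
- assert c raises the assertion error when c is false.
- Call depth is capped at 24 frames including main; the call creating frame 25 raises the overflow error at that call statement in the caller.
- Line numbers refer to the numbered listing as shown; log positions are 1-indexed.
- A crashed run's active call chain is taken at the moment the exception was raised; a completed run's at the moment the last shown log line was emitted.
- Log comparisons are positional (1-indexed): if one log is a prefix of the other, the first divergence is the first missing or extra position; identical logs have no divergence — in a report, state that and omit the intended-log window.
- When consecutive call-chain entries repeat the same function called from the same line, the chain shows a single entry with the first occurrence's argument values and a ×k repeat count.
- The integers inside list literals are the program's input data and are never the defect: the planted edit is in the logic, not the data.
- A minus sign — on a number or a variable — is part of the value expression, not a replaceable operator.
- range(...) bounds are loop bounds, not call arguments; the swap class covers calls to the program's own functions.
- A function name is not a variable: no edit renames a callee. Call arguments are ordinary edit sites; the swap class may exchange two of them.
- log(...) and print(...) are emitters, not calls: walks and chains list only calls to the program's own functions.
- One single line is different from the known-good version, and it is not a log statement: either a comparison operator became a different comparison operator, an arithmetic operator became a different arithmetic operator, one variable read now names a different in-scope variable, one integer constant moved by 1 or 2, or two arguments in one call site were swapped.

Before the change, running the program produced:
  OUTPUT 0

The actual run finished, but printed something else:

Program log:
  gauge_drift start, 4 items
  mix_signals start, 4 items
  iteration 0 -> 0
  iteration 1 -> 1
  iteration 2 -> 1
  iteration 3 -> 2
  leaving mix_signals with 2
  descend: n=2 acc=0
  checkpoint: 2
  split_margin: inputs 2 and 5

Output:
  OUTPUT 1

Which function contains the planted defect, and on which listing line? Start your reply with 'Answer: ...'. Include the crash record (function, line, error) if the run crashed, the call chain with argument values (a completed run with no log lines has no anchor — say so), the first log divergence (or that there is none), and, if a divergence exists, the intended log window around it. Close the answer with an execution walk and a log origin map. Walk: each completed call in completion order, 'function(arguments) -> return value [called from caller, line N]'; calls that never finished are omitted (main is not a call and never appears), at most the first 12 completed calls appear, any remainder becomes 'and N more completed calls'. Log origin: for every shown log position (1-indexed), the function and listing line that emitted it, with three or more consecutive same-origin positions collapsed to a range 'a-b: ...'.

Answer: the defect is in split_margin at line 26.
The tell: Every logged value matches the working version; the printed result is what differs.
Call chain: main -> split_margin(2, 5) (called at line 34).
First divergence: there is none — every log position agrees.
Execution walk:
  mix_signals([5, 10, 9, 8]) -> 2  [called from gauge_drift, line 19]
  shape_report(0, 2) -> 2  [called from shape_report, line 5]
  shape_report(2, 0) -> 2  [called from gauge_drift, line 21]
  gauge_drift([5, 10, 9, 8]) -> 2  [called from main, line 32]
  split_margin(2, 5) -> 1  [called from main, line 34]
Origin of each log line:
  1: emitted by gauge_drift (line 18)
  2: emitted by mix_signals (line 8)
  3-6: emitted by mix_signals (line 13)
  7: emitted by mix_signals (line 14)
  8: emitted by shape_report (line 4)
  9: emitted by main (line 33)
  10: emitted by split_margin (line 24)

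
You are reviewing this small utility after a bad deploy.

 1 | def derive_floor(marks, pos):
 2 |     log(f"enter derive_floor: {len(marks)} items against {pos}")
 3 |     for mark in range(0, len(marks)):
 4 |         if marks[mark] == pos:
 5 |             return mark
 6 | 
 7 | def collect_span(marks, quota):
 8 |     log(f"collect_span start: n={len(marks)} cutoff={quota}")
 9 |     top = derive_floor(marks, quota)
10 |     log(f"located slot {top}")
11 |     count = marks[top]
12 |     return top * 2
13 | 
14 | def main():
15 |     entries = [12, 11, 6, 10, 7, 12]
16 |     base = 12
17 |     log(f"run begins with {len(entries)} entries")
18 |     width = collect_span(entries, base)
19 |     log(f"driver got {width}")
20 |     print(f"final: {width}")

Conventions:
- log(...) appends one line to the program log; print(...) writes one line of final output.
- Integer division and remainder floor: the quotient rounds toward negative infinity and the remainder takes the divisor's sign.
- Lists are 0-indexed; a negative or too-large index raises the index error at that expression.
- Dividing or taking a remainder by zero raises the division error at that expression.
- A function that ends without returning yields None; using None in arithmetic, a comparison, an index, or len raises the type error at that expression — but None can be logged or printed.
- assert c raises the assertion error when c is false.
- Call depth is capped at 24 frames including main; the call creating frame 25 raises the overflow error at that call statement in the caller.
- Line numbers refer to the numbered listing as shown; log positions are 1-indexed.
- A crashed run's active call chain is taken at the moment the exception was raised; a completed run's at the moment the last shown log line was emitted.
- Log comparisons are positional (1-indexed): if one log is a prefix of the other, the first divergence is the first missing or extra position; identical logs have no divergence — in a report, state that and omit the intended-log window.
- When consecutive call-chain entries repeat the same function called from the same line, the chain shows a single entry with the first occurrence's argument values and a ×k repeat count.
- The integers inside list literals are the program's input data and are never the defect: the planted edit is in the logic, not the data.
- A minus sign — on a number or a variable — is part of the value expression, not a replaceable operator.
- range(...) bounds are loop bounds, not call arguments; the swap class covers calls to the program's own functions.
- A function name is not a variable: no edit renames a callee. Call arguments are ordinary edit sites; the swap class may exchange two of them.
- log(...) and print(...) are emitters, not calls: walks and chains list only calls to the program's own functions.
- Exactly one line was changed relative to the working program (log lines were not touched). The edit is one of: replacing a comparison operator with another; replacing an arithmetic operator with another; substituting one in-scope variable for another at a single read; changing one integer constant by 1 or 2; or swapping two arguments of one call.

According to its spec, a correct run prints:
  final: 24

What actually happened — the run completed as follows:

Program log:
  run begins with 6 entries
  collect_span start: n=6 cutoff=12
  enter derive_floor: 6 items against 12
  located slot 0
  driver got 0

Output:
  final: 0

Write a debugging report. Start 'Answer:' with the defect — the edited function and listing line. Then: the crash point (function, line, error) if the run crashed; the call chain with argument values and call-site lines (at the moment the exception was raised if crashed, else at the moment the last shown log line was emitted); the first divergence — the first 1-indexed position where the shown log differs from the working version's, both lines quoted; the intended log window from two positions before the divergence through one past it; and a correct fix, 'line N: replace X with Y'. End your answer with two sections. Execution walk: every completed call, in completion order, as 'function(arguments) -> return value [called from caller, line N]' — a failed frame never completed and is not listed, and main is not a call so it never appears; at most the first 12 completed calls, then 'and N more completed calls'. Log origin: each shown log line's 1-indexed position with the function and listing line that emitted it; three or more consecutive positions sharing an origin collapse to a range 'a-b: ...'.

Answer: the defect is in collect_span at line 12.
Core observation: The log first diverges at position 5: the faulty run prints 'driver got 0' where the working version prints 'driver got 24'.
Call chain: main.
First divergence: position 5 — shown 'driver got 0', intended 'driver got 24'.
Intended log window:
  3: enter derive_floor: 6 items against 12
  4: located slot 0
  5: driver got 24
Execution walk:
  derive_floor([12, 11, 6, 10, 7, 12], 12) -> 0  [called from collect_span, line 9]
  collect_span([12, 11, 6, 10, 7, 12], 12) -> 0  [called from main, line 18]
Log line origins:
  1: logged in main at line 17
  2: logged in collect_span at line 8
  3: logged in derive_floor at line 2
  4: logged in collect_span at line 10
  5: logged in main at line 19
A correct fix: line 12: replace `top` with `count`.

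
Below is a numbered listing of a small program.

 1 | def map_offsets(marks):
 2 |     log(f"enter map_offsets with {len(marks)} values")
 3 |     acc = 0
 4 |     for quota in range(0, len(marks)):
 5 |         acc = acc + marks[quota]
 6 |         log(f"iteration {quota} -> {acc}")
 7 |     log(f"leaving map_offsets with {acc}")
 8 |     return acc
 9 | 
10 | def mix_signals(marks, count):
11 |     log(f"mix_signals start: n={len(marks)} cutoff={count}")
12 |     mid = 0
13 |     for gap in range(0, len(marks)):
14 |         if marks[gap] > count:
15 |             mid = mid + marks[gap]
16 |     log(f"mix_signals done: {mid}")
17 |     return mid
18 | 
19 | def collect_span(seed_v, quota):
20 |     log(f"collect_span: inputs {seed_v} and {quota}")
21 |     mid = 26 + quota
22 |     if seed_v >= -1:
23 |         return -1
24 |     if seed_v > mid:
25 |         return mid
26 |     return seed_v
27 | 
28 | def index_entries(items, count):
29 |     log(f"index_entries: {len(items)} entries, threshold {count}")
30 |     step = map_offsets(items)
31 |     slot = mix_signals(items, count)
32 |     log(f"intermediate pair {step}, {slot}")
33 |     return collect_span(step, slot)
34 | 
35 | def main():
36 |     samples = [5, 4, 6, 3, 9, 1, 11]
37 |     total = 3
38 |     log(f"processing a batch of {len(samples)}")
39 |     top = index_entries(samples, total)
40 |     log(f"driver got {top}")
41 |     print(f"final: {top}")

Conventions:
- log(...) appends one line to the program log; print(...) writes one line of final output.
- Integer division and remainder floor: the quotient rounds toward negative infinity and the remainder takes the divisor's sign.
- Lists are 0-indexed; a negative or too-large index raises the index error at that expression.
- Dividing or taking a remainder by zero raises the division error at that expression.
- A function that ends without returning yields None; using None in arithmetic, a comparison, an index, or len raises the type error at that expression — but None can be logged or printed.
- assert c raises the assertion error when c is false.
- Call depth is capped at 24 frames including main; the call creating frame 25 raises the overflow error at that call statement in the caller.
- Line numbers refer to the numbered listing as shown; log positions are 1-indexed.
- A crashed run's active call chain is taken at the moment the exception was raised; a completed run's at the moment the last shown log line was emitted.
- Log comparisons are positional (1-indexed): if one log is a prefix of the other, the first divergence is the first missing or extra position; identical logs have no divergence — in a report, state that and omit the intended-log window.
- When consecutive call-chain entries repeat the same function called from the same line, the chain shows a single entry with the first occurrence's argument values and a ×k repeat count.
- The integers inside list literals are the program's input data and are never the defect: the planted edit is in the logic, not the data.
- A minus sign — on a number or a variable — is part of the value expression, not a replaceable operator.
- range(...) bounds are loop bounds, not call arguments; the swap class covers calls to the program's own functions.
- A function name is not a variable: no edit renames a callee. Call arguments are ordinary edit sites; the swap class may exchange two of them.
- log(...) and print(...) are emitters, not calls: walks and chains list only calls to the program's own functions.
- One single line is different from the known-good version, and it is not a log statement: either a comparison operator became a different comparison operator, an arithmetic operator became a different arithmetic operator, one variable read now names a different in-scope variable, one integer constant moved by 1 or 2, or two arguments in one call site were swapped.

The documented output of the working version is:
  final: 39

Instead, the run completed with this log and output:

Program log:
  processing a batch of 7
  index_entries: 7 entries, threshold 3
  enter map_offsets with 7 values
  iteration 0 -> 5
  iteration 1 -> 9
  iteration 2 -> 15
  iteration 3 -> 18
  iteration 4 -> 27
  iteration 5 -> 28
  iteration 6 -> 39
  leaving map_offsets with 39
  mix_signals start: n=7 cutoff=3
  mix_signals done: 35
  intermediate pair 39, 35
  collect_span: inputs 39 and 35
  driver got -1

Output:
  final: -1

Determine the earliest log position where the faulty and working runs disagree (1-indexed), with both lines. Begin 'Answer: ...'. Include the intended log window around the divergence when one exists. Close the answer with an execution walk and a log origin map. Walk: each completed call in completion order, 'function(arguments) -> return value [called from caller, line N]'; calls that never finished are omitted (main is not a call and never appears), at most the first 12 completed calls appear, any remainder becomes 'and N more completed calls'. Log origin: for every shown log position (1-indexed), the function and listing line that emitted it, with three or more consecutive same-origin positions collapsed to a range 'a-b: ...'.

Answer: position 16 — shown 'driver got -1', intended 'driver got 39'.
Intended log window:
  14: intermediate pair 39, 35
  15: collect_span: inputs 39 and 35
  16: driver got 39
Execution walk:
  map_offsets([5, 4, 6, 3, 9, 1, 11]) -> 39  [called from index_entries, line 30]
  mix_signals([5, 4, 6, 3, 9, 1, 11], 3) -> 35  [called from index_entries, line 31]
  collect_span(39, 35) -> -1  [called from index_entries, line 33]
  index_entries([5, 4, 6, 3, 9, 1, 11], 3) -> -1  [called from main, line 39]
Origin of each log line:
  1: from main, line 38
  2: from index_entries, line 29
  3: from map_offsets, line 2
  4-10: from map_offsets, line 6
  11: from map_offsets, line 7
  12: from mix_signals, line 11
  13: from mix_signals, line 16
  14: from index_entries, line 32
  15: from collect_span, line 20
  16: from main, line 40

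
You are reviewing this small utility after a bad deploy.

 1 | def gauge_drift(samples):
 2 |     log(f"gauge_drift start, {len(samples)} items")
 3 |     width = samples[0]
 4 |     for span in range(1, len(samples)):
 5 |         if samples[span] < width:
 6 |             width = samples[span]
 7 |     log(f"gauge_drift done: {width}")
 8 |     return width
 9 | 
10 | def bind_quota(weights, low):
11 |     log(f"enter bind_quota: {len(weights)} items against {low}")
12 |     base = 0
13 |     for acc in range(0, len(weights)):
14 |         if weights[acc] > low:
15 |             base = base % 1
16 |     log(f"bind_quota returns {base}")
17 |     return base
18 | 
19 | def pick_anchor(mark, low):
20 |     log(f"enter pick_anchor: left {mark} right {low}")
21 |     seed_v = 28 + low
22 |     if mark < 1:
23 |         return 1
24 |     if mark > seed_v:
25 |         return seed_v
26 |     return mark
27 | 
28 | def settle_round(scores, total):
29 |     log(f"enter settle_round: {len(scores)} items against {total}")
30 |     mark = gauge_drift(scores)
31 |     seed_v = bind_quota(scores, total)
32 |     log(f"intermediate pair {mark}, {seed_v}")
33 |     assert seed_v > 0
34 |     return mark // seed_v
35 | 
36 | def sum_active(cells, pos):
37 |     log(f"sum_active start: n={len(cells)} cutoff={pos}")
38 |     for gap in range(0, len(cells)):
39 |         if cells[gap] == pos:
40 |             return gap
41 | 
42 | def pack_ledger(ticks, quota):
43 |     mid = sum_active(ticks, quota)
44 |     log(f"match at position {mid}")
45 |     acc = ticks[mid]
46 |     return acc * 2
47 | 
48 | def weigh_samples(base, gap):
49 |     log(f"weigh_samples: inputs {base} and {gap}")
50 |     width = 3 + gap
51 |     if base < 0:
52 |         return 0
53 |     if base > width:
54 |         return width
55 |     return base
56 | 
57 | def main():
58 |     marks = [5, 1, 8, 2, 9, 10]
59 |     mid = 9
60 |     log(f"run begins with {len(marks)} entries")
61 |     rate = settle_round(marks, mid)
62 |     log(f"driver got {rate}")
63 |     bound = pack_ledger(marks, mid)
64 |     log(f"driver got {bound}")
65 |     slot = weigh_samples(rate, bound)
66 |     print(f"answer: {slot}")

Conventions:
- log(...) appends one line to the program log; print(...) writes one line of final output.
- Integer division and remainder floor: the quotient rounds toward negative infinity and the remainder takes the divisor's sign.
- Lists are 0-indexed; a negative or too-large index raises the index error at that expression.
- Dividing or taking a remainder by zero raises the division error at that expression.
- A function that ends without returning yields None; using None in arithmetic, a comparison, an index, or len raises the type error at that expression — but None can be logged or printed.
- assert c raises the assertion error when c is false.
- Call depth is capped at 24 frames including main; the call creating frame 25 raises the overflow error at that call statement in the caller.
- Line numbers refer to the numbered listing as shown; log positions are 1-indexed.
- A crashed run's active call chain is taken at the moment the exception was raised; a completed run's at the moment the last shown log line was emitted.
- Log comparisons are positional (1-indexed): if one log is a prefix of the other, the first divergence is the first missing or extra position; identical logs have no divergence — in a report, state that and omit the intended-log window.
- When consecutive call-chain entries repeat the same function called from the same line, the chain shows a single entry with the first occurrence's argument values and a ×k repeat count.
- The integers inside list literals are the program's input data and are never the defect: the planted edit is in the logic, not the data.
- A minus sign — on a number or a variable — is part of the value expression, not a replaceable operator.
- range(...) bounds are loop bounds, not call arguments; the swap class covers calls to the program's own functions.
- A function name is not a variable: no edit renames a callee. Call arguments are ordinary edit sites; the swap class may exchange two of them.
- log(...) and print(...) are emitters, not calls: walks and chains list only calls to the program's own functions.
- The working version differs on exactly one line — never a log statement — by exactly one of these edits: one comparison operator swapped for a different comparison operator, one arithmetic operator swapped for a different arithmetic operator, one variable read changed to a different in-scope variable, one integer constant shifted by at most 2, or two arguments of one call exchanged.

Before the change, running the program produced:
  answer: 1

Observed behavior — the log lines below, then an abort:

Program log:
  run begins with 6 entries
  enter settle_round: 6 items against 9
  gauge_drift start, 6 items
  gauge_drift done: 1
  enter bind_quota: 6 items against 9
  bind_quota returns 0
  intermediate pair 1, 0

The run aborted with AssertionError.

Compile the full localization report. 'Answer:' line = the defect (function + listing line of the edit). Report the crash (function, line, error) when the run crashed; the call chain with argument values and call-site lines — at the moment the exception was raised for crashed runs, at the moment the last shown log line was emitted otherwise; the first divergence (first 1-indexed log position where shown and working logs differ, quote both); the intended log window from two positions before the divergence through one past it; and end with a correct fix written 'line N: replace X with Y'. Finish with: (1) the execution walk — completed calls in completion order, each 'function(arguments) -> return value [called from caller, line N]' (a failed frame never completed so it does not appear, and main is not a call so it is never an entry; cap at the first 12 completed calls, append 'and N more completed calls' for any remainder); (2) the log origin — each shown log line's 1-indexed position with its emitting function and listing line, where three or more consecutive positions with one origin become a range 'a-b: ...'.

Answer: the defect is in bind_quota at line 15.
Key fact: The log first diverges at position 6: the faulty run prints 'bind_quota returns 0' where the working version prints 'bind_quota returns 1'.
Crash: settle_round, line 33, AssertionError.
Call chain: main -> settle_round([5, 1, 8, 2, 9, 10], 9) (called at line 61).
First divergence: position 6 — the shown line 'bind_quota returns 0' should read 'bind_quota returns 1'.
Intended log window:
  4: gauge_drift done: 1
  5: enter bind_quota: 6 items against 9
  6: bind_quota returns 1
  7: intermediate pair 1, 1
Execution walk:
  gauge_drift([5, 1, 8, 2, 9, 10]) -> 1  [called from settle_round, line 30]
  bind_quota([5, 1, 8, 2, 9, 10], 9) -> 0  [called from settle_round, line 31]
Log line origins:
  1: logged in main at line 60
  2: logged in settle_round at line 29
  3: logged in gauge_drift at line 2
  4: logged in gauge_drift at line 7
  5: logged in bind_quota at line 11
  6: logged in bind_quota at line 16
  7: logged in settle_round at line 32
A correct fix: line 15: replace `%` with `+`.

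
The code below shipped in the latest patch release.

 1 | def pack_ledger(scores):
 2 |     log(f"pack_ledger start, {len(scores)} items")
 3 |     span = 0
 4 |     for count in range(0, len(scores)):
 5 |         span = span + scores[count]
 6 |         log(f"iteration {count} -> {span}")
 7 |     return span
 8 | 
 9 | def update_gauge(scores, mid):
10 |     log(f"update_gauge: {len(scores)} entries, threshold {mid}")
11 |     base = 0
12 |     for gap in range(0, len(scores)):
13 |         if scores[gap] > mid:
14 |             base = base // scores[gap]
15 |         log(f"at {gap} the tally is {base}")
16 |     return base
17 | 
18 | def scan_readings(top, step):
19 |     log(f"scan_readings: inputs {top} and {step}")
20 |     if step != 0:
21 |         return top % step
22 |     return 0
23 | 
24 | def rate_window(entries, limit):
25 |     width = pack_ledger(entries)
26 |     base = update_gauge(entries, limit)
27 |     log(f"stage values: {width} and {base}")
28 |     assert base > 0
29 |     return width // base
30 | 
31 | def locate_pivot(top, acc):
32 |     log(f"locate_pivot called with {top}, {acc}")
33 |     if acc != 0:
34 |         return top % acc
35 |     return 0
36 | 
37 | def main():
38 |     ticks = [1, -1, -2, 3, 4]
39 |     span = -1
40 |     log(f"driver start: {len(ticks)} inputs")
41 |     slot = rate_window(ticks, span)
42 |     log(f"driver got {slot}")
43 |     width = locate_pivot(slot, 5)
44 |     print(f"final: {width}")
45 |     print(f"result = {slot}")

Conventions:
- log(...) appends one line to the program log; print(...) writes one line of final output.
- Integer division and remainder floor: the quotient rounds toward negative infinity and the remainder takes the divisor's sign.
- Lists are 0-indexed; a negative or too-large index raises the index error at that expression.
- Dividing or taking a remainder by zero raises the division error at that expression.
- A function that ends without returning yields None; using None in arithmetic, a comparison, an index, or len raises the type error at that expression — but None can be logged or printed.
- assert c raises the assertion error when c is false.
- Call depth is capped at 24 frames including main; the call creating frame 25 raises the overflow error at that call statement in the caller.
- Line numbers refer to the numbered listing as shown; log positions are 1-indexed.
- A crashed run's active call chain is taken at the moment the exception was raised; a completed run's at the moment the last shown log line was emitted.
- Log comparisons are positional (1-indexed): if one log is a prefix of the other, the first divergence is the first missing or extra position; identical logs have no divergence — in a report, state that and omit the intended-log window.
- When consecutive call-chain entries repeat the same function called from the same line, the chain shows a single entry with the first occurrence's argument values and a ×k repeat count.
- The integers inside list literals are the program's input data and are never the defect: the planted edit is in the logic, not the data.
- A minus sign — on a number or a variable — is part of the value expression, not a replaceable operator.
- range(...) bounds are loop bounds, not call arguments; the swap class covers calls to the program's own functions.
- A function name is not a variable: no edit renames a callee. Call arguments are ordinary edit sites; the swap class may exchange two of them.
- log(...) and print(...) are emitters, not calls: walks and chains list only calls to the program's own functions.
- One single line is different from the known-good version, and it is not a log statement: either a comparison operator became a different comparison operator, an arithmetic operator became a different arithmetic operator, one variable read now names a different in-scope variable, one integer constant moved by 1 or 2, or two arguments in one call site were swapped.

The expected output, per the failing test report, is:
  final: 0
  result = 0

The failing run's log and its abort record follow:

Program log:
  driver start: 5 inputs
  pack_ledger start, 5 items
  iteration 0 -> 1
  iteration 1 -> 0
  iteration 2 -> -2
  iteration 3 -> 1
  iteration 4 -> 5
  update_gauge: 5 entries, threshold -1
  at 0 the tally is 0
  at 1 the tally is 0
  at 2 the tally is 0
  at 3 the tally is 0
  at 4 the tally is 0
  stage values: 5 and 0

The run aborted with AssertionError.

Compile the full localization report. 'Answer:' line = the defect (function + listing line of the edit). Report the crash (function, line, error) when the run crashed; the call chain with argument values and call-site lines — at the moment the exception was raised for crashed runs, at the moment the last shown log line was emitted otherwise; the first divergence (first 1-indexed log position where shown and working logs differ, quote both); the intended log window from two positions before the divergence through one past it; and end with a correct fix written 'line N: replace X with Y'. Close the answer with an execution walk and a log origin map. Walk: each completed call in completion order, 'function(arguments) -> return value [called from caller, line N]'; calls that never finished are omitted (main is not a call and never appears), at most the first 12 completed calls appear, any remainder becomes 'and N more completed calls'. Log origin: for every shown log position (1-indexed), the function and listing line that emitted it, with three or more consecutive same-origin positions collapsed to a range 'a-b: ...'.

Answer: the defect is in update_gauge at line 14.
Key observation: The log first diverges at position 9: the faulty run prints 'at 0 the tally is 0' where the working version prints 'at 0 the tally is 1'.
Crash: rate_window, line 28, AssertionError.
Call chain: main -> rate_window([1, -1, -2, 3, 4], -1) (called at line 41).
First divergence: position 9 — shown 'at 0 the tally is 0', intended 'at 0 the tally is 1'.
Intended log window:
  7: iteration 4 -> 5
  8: update_gauge: 5 entries, threshold -1
  9: at 0 the tally is 1
  10: at 1 the tally is 1
Execution walk:
  pack_ledger([1, -1, -2, 3, 4]) -> 5  [called from rate_window, line 25]
  update_gauge([1, -1, -2, 3, 4], -1) -> 0  [called from rate_window, line 26]
Log line origins:
  1: emitted by main (line 40)
  2: emitted by pack_ledger (line 2)
  3-7: emitted by pack_ledger (line 6)
  8: emitted by update_gauge (line 10)
  9-13: emitted by update_gauge (line 15)
  14: emitted by rate_window (line 27)
A correct fix: line 14: replace `//` with `+`.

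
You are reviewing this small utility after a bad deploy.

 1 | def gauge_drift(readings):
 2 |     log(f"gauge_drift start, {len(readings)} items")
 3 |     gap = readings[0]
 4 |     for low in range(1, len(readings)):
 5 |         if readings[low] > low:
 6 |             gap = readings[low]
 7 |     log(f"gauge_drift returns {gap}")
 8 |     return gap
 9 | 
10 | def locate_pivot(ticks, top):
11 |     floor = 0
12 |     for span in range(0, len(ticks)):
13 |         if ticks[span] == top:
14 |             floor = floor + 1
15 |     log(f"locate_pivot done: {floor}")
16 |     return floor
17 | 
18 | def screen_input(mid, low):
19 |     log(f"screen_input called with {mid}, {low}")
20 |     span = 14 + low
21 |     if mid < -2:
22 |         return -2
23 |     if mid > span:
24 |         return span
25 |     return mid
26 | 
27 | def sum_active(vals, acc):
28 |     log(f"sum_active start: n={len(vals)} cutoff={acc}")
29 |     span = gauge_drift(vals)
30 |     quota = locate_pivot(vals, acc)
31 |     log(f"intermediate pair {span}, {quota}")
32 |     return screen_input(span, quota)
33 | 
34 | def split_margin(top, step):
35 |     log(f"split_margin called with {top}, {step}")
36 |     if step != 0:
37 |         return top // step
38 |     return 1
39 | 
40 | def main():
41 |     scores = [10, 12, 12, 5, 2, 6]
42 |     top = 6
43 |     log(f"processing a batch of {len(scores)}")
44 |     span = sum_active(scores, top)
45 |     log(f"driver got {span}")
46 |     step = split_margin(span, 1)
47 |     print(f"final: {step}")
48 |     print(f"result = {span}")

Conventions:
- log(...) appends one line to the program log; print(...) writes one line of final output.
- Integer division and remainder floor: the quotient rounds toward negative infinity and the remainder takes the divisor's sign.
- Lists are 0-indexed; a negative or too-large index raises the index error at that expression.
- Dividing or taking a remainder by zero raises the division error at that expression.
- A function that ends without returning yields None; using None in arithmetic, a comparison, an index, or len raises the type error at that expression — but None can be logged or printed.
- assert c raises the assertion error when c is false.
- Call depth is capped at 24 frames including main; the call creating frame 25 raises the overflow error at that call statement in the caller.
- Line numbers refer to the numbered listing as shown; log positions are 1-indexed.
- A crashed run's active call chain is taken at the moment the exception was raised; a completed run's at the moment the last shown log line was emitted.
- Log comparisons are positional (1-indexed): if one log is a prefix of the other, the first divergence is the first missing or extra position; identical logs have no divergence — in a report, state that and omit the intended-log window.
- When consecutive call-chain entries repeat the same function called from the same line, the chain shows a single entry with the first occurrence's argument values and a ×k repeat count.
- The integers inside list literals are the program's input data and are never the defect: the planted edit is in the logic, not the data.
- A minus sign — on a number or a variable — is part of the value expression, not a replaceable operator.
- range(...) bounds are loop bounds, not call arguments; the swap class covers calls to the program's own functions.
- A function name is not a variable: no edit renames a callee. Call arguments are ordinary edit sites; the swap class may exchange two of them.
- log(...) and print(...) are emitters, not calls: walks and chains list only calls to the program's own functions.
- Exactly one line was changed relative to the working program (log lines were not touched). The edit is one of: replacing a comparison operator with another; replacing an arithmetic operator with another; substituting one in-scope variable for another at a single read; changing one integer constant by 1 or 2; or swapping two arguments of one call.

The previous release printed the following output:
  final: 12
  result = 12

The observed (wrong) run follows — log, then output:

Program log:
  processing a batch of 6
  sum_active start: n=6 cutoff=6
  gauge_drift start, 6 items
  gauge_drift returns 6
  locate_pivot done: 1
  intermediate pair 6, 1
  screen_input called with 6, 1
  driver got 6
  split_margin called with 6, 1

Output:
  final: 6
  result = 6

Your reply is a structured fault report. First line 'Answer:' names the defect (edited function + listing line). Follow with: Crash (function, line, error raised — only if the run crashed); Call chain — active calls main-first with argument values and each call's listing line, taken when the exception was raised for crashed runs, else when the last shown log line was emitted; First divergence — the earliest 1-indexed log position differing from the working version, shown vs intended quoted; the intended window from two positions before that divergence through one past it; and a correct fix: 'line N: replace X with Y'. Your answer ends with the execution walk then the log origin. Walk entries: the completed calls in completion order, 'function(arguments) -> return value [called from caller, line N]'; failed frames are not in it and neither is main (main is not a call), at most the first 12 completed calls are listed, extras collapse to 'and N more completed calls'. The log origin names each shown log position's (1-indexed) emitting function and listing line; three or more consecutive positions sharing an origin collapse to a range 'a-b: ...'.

Answer: the defect is in gauge_drift at line 5.
Core observation: Everything matches until log position 4, which reads 'gauge_drift returns 6' in place of 'gauge_drift returns 12'.
Call chain: main -> split_margin(6, 1) (called at line 46).
First divergence: at position 4 the run shows 'gauge_drift returns 6' where the working version logs 'gauge_drift returns 12'.
Intended log window:
  2: sum_active start: n=6 cutoff=6
  3: gauge_drift start, 6 items
  4: gauge_drift returns 12
  5: locate_pivot done: 1
Execution walk:
  gauge_drift([10, 12, 12, 5, 2, 6]) -> 6  [called from sum_active, line 29]
  locate_pivot([10, 12, 12, 5, 2, 6], 6) -> 1  [called from sum_active, line 30]
  screen_input(6, 1) -> 6  [called from sum_active, line 32]
  sum_active([10, 12, 12, 5, 2, 6], 6) -> 6  [called from main, line 44]
  split_margin(6, 1) -> 6  [called from main, line 46]
Origin of each log line:
  1: logged in main at line 43
  2: logged in sum_active at line 28
  3: logged in gauge_drift at line 2
  4: logged in gauge_drift at line 7
  5: logged in locate_pivot at line 15
  6: logged in sum_active at line 31
  7: logged in screen_input at line 19
  8: logged in main at line 45
  9: logged in split_margin at line 35
A correct fix: line 5: replace `readings[low] > low` with `readings[low] > gap`.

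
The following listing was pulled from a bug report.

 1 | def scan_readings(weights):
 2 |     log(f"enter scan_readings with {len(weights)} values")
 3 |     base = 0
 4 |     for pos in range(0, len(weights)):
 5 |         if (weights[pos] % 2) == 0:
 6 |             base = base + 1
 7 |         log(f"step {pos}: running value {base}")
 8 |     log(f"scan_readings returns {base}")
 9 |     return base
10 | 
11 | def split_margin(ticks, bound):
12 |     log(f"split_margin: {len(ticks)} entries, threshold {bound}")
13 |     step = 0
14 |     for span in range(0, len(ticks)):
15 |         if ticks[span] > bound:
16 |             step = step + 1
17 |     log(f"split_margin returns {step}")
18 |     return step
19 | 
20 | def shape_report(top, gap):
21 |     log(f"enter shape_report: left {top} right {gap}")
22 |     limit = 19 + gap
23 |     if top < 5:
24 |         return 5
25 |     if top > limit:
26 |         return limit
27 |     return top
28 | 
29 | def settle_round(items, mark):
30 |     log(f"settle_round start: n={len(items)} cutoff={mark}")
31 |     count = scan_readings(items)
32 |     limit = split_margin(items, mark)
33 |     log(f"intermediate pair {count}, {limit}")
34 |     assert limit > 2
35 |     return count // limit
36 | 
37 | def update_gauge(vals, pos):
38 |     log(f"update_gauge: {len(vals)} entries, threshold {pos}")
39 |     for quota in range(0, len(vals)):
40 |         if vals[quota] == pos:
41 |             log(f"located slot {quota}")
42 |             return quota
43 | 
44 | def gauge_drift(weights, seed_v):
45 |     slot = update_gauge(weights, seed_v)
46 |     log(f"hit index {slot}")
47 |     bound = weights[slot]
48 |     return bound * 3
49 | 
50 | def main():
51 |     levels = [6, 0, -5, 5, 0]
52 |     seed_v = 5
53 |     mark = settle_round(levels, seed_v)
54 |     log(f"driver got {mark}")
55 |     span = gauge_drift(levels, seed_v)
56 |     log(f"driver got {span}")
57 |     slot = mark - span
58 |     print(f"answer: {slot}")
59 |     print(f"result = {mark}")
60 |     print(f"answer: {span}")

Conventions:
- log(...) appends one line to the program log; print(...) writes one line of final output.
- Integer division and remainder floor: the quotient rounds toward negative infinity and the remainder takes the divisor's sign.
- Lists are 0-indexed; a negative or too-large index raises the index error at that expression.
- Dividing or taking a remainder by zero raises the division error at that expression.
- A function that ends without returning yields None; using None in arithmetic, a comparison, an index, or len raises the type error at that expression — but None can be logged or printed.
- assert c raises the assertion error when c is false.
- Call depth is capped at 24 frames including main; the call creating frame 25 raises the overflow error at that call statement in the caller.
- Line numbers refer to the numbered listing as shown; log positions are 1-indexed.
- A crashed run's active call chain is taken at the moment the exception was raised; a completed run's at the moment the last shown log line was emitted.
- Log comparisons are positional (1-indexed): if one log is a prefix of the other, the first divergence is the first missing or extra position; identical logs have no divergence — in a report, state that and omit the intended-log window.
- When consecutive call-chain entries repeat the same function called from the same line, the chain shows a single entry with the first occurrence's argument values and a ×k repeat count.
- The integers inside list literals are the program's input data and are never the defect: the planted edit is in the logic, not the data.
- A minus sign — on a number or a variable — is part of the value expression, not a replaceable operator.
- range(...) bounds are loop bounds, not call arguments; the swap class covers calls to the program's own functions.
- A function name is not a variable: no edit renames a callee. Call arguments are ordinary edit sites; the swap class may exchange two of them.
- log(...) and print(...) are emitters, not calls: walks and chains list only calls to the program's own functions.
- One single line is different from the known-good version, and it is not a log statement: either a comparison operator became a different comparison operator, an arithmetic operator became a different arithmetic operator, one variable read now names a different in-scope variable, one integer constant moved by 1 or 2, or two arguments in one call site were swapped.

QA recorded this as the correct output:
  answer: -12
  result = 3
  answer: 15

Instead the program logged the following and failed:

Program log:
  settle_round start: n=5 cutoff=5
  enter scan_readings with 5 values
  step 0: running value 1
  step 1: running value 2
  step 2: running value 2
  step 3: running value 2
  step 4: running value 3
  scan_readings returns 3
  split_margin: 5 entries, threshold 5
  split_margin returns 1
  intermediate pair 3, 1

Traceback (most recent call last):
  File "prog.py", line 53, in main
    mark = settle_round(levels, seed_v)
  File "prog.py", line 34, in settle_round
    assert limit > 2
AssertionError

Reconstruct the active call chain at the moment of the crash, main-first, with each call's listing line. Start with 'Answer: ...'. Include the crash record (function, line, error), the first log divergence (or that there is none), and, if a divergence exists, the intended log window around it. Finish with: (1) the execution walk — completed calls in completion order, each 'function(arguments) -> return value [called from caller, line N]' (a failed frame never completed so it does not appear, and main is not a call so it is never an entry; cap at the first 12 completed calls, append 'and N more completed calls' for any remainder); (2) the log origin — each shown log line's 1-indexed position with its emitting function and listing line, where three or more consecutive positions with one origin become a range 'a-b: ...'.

Answer: main -> settle_round (called at line 53).
Key fact: Only 11 log lines were emitted before the run died; the intended continuation was 'driver got 3'.
Crash: settle_round, line 34, AssertionError.
First divergence: position 12; the shown log stops at 11 lines while the working version next logs 'driver got 3'.
Intended log window:
  10: split_margin returns 1
  11: intermediate pair 3, 1
  12: driver got 3
  13: update_gauge: 5 entries, threshold 5
Execution walk:
  scan_readings([6, 0, -5, 5, 0]) -> 3  [called from settle_round, line 31]
  split_margin([6, 0, -5, 5, 0], 5) -> 1  [called from settle_round, line 32]
Origin of each log line:
  1: from settle_round, line 30
  2: from scan_readings, line 2
  3-7: from scan_readings, line 7
  8: from scan_readings, line 8
  9: from split_margin, line 12
  10: from split_margin, line 17
  11: from settle_round, line 33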